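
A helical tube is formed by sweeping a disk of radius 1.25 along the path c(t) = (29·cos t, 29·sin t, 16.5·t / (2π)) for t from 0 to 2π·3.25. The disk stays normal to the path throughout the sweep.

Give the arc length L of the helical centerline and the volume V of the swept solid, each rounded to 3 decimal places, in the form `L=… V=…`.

2πR = 2π·29 = 182.212374
per-turn = √(182.212374² + 16.5²) = √(33201.3492 + 272.25) = √33473.5992 = 182.957916
L = 3.25 × 182.957916 = 594.613229
V = π·1.25² × L = 4.908739 × 594.613229 = 2918.800860

L=594.613 V=2918.801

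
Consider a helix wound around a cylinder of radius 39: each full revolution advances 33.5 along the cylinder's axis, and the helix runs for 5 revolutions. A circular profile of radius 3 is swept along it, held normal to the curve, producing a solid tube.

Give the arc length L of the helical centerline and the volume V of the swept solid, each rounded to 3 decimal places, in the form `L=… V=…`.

2πR = 2π·39 = 245.044227
per-turn = √(245.044227² + 33.5²) = √(60046.6732 + 1122.25) = √61168.9232 = 247.323519
L = 5 × 247.323519 = 1236.617596
V = π·3² × L = 28.274334 × 1236.617596 = 34964.538802

L=1236.618 V=34964.539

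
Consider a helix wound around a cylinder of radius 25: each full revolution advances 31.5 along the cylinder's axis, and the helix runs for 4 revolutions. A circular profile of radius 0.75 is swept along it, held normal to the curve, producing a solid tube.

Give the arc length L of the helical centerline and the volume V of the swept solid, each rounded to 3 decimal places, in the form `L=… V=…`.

L=640.828 V=1132.436

2πR = 2π·25 = 157.079633
per-turn = √(157.079633² + 31.5²) = √(24674.0110 + 992.25) = √25666.2610 = 160.206932
L = 4 × 160.206932 = 640.827727
V = π·0.75² × L = 1.767146 × 640.827727 = 1132.436070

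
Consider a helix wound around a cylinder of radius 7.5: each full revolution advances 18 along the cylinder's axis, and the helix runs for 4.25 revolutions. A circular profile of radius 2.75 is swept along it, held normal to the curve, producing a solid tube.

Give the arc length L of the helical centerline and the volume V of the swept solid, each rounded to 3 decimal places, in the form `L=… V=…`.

2πR = 2π·7.5 = 47.123890
per-turn = √(47.123890² + 18²) = √(2220.6610 + 324) = √2544.6610 = 50.444633
L = 4.25 × 50.444633 = 214.389690
V = π·2.75² × L = 23.758294 × 214.389690 = 5093.533378

L=214.390 V=5093.533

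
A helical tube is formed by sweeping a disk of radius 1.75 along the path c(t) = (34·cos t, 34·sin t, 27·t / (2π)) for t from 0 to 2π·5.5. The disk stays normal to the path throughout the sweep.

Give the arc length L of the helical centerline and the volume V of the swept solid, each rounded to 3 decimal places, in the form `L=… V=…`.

L=1184.303 V=11394.328

2πR = 2π·34 = 213.628300
per-turn = √(213.628300² + 27²) = √(45637.0508 + 729) = √46366.0508 = 215.327775
L = 5.5 × 215.327775 = 1184.302763
V = π·1.75² × L = 9.621128 × 1184.302763 = 11394.327886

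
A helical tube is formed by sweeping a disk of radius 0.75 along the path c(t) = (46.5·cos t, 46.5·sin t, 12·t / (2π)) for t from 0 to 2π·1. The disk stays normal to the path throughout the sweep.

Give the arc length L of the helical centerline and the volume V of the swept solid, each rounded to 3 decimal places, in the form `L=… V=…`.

2πR = 2π·46.5 = 292.168117
per-turn = √(292.168117² + 12²) = √(85362.2085 + 144) = √85506.2085 = 292.414446
L = 1 × 292.414446 = 292.414446
V = π·0.75² × L = 1.767146 × 292.414446 = 516.738981

L=292.414 V=516.739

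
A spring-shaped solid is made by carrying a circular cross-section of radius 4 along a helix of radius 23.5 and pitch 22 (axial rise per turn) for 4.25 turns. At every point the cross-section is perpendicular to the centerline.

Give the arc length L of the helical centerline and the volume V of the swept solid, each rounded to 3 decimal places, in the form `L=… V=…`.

2πR = 2π·23.5 = 147.654855
per-turn = √(147.654855² + 22²) = √(21801.9561 + 484) = √22285.9561 = 149.284815
L = 4.25 × 149.284815 = 634.460466
V = π·4² × L = 50.265482 × 634.460466 = 31891.461405

L=634.460 V=31891.461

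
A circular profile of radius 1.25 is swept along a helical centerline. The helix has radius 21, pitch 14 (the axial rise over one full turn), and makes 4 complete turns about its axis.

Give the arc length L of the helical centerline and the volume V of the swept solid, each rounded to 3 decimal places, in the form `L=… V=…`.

2πR = 2π·21 = 131.946891
per-turn = √(131.946891² + 14²) = √(17409.9822 + 196) = √17605.9822 = 132.687536
L = 4 × 132.687536 = 530.750143
V = π·1.25² × L = 4.908739 × 530.750143 = 2605.313674

L=530.750 V=2605.314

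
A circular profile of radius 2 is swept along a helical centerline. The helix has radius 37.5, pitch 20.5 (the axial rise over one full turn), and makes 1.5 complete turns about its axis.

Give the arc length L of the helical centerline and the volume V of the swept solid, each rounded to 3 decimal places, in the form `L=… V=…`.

2πR = 2π·37.5 = 235.619449
per-turn = √(235.619449² + 20.5²) = √(55516.5248 + 420.25) = √55936.7748 = 236.509566
L = 1.5 × 236.509566 = 354.764349
V = π·2² × L = 12.566371 × 354.764349 = 4458.100288

L=354.764 V=4458.100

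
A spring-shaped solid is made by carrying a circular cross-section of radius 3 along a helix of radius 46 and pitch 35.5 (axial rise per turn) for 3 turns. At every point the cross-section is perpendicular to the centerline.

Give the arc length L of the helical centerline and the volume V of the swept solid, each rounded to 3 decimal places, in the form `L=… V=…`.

2πR = 2π·46 = 289.026524
per-turn = √(289.026524² + 35.5²) = √(83536.3317 + 1260.25) = √84796.5817 = 291.198526
L = 3 × 291.198526 = 873.595579
V = π·3² × L = 28.274334 × 873.595579 = 24700.333066

L=873.596 V=24700.333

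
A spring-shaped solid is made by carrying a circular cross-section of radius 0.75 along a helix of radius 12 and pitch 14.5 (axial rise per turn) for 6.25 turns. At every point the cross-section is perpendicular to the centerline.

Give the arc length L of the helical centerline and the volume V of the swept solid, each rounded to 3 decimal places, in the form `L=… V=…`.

2πR = 2π·12 = 75.398224
per-turn = √(75.398224² + 14.5²) = √(5684.8921 + 210.25) = √5895.1421 = 76.779829
L = 6.25 × 76.779829 = 479.873931
V = π·0.75² × L = 1.767146 × 479.873931 = 848.007234

L=479.874 V=848.007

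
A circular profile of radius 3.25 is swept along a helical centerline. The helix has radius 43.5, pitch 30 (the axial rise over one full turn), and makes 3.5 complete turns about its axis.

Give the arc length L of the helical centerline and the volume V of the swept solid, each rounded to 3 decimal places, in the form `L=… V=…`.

2πR = 2π·43.5 = 273.318561
per-turn = √(273.318561² + 30²) = √(74703.0357 + 900) = √75603.0357 = 274.960062
L = 3.5 × 274.960062 = 962.360217
V = π·3.25² × L = 33.183072 × 962.360217 = 31934.068763

L=962.360 V=31934.069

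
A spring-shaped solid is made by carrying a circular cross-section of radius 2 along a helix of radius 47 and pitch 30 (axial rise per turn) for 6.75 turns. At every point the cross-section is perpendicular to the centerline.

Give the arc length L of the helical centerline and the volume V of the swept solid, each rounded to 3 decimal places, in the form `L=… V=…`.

L=2003.600 V=25177.980

2πR = 2π·47 = 295.309709
per-turn = √(295.309709² + 30²) = √(87207.8245 + 900) = √88107.8245 = 296.829622
L = 6.75 × 296.829622 = 2003.599948
V = π·2² × L = 12.566371 × 2003.599948 = 25177.979515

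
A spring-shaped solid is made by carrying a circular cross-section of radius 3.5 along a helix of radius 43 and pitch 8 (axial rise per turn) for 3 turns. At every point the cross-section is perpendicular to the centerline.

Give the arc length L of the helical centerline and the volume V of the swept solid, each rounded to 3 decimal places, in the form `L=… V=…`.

2πR = 2π·43 = 270.176968
per-turn = √(270.176968² + 8²) = √(72995.5942 + 64) = √73059.5942 = 270.295383
L = 3 × 270.295383 = 810.886149
V = π·3.5² × L = 38.484510 × 810.886149 = 31206.556132

L=810.886 V=31206.556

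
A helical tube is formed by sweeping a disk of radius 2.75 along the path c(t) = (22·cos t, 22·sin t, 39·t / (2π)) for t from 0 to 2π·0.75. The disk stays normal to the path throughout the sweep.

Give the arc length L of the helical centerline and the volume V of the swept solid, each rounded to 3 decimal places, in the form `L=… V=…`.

2πR = 2π·22 = 138.230077
per-turn = √(138.230077² + 39²) = √(19107.5541 + 1521) = √20628.5541 = 143.626439
L = 0.75 × 143.626439 = 107.719830
V = π·2.75² × L = 23.758294 × 107.719830 = 2559.239429

L=107.720 V=2559.239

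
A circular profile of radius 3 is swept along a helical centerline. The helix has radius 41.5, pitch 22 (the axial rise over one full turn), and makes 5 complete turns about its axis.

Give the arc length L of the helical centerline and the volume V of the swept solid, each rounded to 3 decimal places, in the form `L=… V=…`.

L=1308.393 V=36993.945

2πR = 2π·41.5 = 260.752190
per-turn = √(260.752190² + 22²) = √(67991.7047 + 484) = √68475.7047 = 261.678629
L = 5 × 261.678629 = 1308.393144
V = π·3² × L = 28.274334 × 1308.393144 = 36993.944589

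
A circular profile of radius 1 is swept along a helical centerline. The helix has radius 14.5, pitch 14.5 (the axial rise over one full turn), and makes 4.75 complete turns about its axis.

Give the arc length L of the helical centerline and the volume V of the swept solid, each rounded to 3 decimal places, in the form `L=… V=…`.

2πR = 2π·14.5 = 91.106187
per-turn = √(91.106187² + 14.5²) = √(8300.3373 + 210.25) = √8510.5873 = 92.252844
L = 4.75 × 92.252844 = 438.201011
V = π·1² × L = 3.141593 × 438.201011 = 1376.649077

L=438.201 V=1376.649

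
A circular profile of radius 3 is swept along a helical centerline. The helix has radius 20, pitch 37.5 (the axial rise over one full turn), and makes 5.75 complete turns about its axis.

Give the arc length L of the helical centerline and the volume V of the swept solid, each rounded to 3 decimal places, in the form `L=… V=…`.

2πR = 2π·20 = 125.663706
per-turn = √(125.663706² + 37.5²) = √(15791.3670 + 1406.25) = √17197.6170 = 131.139685
L = 5.75 × 131.139685 = 754.053190
V = π·3² × L = 28.274334 × 754.053190 = 21320.351661

L=754.053 V=21320.352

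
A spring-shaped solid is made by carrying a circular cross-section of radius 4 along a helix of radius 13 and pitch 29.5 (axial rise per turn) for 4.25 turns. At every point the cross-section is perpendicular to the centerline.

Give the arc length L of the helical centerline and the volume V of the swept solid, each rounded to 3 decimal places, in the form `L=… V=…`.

L=369.092 V=18552.609

2πR = 2π·13 = 81.681409
per-turn = √(81.681409² + 29.5²) = √(6671.8526 + 870.25) = √7542.1026 = 86.845280
L = 4.25 × 86.845280 = 369.092438
V = π·4² × L = 50.265482 × 369.092438 = 18552.609466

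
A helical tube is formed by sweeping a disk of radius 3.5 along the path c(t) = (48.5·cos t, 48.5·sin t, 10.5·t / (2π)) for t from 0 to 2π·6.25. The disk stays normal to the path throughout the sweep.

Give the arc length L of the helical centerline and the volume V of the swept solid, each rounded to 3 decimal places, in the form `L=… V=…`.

L=1905.721 V=73340.731

2πR = 2π·48.5 = 304.734487
per-turn = √(304.734487² + 10.5²) = √(92863.1078 + 110.25) = √92973.3578 = 304.915329
L = 6.25 × 304.915329 = 1905.720806
V = π·3.5² × L = 38.484510 × 1905.720806 = 73340.731418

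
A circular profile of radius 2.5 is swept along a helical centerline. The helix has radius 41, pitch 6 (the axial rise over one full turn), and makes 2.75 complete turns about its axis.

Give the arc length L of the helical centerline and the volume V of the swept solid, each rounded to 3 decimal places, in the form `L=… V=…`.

L=708.621 V=13913.746

2πR = 2π·41 = 257.610598
per-turn = √(257.610598² + 6²) = √(66363.2200 + 36) = √66399.2200 = 257.680461
L = 2.75 × 257.680461 = 708.621268
V = π·2.5² × L = 19.634954 × 708.621268 = 13913.746057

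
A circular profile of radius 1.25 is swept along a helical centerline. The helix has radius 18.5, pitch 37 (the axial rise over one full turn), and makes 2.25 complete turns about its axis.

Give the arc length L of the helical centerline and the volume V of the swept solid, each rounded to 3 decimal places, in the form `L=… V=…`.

2πR = 2π·18.5 = 116.238928
per-turn = √(116.238928² + 37²) = √(13511.4884 + 1369) = √14880.4884 = 121.985607
L = 2.25 × 121.985607 = 274.467617
V = π·1.25² × L = 4.908739 × 274.467617 = 1347.289763

L=274.468 V=1347.290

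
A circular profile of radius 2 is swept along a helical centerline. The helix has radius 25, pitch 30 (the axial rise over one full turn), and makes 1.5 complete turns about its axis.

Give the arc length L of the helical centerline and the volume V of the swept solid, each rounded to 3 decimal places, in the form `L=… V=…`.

L=239.878 V=3014.398

2πR = 2π·25 = 157.079633
per-turn = √(157.079633² + 30²) = √(24674.0110 + 900) = √25574.0110 = 159.918764
L = 1.5 × 159.918764 = 239.878146
V = π·2² × L = 12.566371 × 239.878146 = 3014.397680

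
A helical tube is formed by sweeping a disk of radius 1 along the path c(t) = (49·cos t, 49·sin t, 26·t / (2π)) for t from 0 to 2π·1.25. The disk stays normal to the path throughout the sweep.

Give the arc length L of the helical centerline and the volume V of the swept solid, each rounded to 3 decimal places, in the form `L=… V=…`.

2πR = 2π·49 = 307.876080
per-turn = √(307.876080² + 26²) = √(94787.6807 + 676) = √95463.6807 = 308.971974
L = 1.25 × 308.971974 = 386.214967
V = π·1² × L = 3.141593 × 386.214967 = 1213.330104

L=386.215 V=1213.330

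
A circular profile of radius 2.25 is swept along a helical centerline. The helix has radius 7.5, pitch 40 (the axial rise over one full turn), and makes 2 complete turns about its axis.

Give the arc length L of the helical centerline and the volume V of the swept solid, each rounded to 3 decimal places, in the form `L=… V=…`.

L=123.623 V=1966.139

2πR = 2π·7.5 = 47.123890
per-turn = √(47.123890² + 40²) = √(2220.6610 + 1600) = √3820.6610 = 61.811496
L = 2 × 61.811496 = 123.622991
V = π·2.25² × L = 15.904313 × 123.622991 = 1966.138723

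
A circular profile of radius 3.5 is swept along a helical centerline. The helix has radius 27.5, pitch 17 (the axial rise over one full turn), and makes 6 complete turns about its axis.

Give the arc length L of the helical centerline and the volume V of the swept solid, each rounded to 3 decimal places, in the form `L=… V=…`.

L=1041.731 V=40090.515

2πR = 2π·27.5 = 172.787596
per-turn = √(172.787596² + 17²) = √(29855.5533 + 289) = √30144.5533 = 173.621869
L = 6 × 173.621869 = 1041.731213
V = π·3.5² × L = 38.484510 × 1041.731213 = 40090.515275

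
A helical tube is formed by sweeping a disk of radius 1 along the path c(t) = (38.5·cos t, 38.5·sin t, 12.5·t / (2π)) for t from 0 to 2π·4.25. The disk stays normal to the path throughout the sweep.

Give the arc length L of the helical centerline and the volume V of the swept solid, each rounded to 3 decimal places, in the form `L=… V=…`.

L=1029.458 V=3234.137

2πR = 2π·38.5 = 241.902634
per-turn = √(241.902634² + 12.5²) = √(58516.8845 + 156.25) = √58673.1345 = 242.225380
L = 4.25 × 242.225380 = 1029.457863
V = π·1² × L = 3.141593 × 1029.457863 = 3234.137260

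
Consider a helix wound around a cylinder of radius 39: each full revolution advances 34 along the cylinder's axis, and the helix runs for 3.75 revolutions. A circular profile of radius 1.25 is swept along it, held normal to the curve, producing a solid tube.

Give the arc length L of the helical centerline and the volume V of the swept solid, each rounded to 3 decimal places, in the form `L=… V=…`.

2πR = 2π·39 = 245.044227
per-turn = √(245.044227² + 34²) = √(60046.6732 + 1156) = √61202.6732 = 247.391740
L = 3.75 × 247.391740 = 927.719026
V = π·1.25² × L = 4.908739 × 927.719026 = 4553.930121

L=927.719 V=4553.930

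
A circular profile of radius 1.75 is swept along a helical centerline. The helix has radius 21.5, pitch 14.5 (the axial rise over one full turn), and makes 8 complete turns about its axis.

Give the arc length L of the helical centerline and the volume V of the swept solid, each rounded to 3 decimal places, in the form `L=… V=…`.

L=1086.916 V=10457.354

2πR = 2π·21.5 = 135.088484
per-turn = √(135.088484² + 14.5²) = √(18248.8985 + 210.25) = √18459.1485 = 135.864449
L = 8 × 135.864449 = 1086.915593
V = π·1.75² × L = 9.621128 × 1086.915593 = 10457.353504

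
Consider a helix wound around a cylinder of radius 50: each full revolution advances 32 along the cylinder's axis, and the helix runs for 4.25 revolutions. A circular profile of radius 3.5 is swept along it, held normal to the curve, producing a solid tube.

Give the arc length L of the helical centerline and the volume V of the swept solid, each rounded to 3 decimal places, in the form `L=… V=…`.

2πR = 2π·50 = 314.159265
per-turn = √(314.159265² + 32²) = √(98696.0440 + 1024) = √99720.0440 = 315.784806
L = 4.25 × 315.784806 = 1342.085428
V = π·3.5² × L = 38.484510 × 1342.085428 = 51649.500068

L=1342.085 V=51649.500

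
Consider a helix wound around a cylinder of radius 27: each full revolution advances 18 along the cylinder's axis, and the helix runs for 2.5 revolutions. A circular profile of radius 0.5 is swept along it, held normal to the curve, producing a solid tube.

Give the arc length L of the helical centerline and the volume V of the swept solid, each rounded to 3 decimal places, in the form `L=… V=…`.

L=426.496 V=334.969

2πR = 2π·27 = 169.646003
per-turn = √(169.646003² + 18²) = √(28779.7664 + 324) = √29103.7664 = 170.598260
L = 2.5 × 170.598260 = 426.495651
V = π·0.5² × L = 0.785398 × 426.495651 = 334.968901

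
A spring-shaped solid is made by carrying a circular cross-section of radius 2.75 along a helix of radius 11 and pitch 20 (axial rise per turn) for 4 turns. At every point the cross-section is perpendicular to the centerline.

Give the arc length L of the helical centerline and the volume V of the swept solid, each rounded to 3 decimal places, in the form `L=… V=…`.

L=287.802 V=6837.694

2πR = 2π·11 = 69.115038
per-turn = √(69.115038² + 20²) = √(4776.8885 + 400) = √5176.8885 = 71.950598
L = 4 × 71.950598 = 287.802391
V = π·2.75² × L = 23.758294 × 287.802391 = 6837.693956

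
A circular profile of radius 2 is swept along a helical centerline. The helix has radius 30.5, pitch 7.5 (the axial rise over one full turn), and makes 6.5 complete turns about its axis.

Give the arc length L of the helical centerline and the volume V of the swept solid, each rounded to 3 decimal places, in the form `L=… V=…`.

2πR = 2π·30.5 = 191.637152
per-turn = √(191.637152² + 7.5²) = √(36724.7980 + 56.25) = √36781.0480 = 191.783857
L = 6.5 × 191.783857 = 1246.595073
V = π·2² × L = 12.566371 × 1246.595073 = 15665.175698

L=1246.595 V=15665.176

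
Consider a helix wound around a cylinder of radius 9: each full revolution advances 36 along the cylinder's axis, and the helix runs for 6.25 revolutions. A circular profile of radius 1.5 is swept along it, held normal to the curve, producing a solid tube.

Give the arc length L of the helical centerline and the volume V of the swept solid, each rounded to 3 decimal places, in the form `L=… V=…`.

2πR = 2π·9 = 56.548668
per-turn = √(56.548668² + 36²) = √(3197.7518 + 1296) = √4493.7518 = 67.035452
L = 6.25 × 67.035452 = 418.971575
V = π·1.5² × L = 7.068583 × 418.971575 = 2961.535550

L=418.972 V=2961.536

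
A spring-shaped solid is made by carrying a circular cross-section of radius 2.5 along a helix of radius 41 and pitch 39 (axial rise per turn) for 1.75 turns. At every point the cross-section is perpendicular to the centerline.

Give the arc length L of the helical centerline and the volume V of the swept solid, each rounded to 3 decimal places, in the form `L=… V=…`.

2πR = 2π·41 = 257.610598
per-turn = √(257.610598² + 39²) = √(66363.2200 + 1521) = √67884.2200 = 260.546004
L = 1.75 × 260.546004 = 455.955506
V = π·2.5² × L = 19.634954 × 455.955506 = 8952.665431

L=455.956 V=8952.665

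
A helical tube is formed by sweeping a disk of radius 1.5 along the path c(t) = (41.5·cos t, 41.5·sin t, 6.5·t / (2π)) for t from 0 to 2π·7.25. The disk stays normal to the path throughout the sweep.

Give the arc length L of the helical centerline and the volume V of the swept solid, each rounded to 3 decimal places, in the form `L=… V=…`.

L=1891.041 V=13366.979

2πR = 2π·41.5 = 260.752190
per-turn = √(260.752190² + 6.5²) = √(67991.7047 + 42.25) = √68033.9547 = 260.833193
L = 7.25 × 260.833193 = 1891.040651
V = π·1.5² × L = 7.068583 × 1891.040651 = 13366.978690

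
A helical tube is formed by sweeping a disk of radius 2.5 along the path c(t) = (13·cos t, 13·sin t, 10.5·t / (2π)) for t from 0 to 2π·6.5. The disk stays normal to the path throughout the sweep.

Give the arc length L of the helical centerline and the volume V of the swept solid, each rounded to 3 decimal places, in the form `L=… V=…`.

2πR = 2π·13 = 81.681409
per-turn = √(81.681409² + 10.5²) = √(6671.8526 + 110.25) = √6782.1026 = 82.353522
L = 6.5 × 82.353522 = 535.297893
V = π·2.5² × L = 19.634954 × 535.297893 = 10510.549543

L=535.298 V=10510.550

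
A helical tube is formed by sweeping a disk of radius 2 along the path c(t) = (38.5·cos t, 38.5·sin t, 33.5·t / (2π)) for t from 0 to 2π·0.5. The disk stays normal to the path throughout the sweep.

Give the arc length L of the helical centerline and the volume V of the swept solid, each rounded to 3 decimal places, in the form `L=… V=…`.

L=122.106 V=1534.425

2πR = 2π·38.5 = 241.902634
per-turn = √(241.902634² + 33.5²) = √(58516.8845 + 1122.25) = √59639.1345 = 244.211250
L = 0.5 × 244.211250 = 122.105625
V = π·2² × L = 12.566371 × 122.105625 = 1534.424536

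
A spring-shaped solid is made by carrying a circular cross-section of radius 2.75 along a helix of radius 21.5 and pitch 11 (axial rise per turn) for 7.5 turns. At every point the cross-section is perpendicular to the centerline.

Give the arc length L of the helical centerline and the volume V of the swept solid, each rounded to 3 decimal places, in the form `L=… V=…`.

L=1016.517 V=24150.710

2πR = 2π·21.5 = 135.088484
per-turn = √(135.088484² + 11²) = √(18248.8985 + 121) = √18369.8985 = 135.535599
L = 7.5 × 135.535599 = 1016.516991
V = π·2.75² × L = 23.758294 × 1016.516991 = 24150.709975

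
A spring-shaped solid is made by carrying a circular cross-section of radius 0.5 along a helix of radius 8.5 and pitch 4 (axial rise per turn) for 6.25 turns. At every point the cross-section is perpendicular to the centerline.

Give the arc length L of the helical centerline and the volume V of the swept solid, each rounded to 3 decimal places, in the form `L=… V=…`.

2πR = 2π·8.5 = 53.407075
per-turn = √(53.407075² + 4²) = √(2852.3157 + 16) = √2868.3157 = 53.556659
L = 6.25 × 53.556659 = 334.729116
V = π·0.5² × L = 0.785398 × 334.729116 = 262.895633

L=334.729 V=262.896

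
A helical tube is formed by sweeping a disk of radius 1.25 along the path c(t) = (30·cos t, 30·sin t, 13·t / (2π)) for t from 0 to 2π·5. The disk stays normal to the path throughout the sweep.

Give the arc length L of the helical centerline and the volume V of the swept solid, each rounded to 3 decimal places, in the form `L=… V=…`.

2πR = 2π·30 = 188.495559
per-turn = √(188.495559² + 13²) = √(35530.5758 + 169) = √35699.5758 = 188.943314
L = 5 × 188.943314 = 944.716569
V = π·1.25² × L = 4.908739 × 944.716569 = 4637.366615

L=944.717 V=4637.367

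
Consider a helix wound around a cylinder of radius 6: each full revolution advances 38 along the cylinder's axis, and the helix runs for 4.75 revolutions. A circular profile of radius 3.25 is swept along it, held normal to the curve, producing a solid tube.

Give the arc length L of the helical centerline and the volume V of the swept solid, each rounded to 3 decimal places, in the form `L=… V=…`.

2πR = 2π·6 = 37.699112
per-turn = √(37.699112² + 38²) = √(1421.2230 + 1444) = √2865.2230 = 53.527778
L = 4.75 × 53.527778 = 254.256946
V = π·3.25² × L = 33.183072 × 254.256946 = 8437.026655

L=254.257 V=8437.027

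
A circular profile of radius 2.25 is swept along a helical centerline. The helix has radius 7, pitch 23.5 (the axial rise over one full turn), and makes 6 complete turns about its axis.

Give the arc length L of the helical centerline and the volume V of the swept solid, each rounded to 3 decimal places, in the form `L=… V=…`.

2πR = 2π·7 = 43.982297
per-turn = √(43.982297² + 23.5²) = √(1934.4425 + 552.25) = √2486.6925 = 49.866747
L = 6 × 49.866747 = 299.200482
V = π·2.25² × L = 15.904313 × 299.200482 = 4758.578064

L=299.200 V=4758.578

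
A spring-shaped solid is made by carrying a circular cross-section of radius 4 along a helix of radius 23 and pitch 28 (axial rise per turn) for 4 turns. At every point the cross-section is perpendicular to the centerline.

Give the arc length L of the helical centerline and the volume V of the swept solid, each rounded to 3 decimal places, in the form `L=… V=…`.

L=588.803 V=29596.482

2πR = 2π·23 = 144.513262
per-turn = √(144.513262² + 28²) = √(20884.0829 + 784) = √21668.0829 = 147.200825
L = 4 × 147.200825 = 588.803300
V = π·4² × L = 50.265482 × 588.803300 = 29596.481969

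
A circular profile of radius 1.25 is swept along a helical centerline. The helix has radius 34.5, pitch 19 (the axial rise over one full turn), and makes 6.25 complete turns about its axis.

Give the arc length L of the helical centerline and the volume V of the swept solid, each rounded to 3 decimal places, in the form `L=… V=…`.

L=1360.006 V=6675.914

2πR = 2π·34.5 = 216.769893
per-turn = √(216.769893² + 19²) = √(46989.1866 + 361) = √47350.1866 = 217.600980
L = 6.25 × 217.600980 = 1360.006126
V = π·1.25² × L = 4.908739 × 1360.006126 = 6675.914459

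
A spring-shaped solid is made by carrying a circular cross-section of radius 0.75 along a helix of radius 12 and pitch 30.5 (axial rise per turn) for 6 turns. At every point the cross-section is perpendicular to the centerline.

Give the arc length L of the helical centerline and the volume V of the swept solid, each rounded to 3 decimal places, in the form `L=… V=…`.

L=488.001 V=862.369

2πR = 2π·12 = 75.398224
per-turn = √(75.398224² + 30.5²) = √(5684.8921 + 930.25) = √6615.1421 = 81.333524
L = 6 × 81.333524 = 488.001144
V = π·0.75² × L = 1.767146 × 488.001144 = 862.369206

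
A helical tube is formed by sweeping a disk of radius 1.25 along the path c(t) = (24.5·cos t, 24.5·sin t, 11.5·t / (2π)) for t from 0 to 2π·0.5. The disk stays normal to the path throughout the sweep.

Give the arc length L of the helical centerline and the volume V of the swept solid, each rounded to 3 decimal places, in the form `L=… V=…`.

L=77.183 V=378.874

2πR = 2π·24.5 = 153.938040
per-turn = √(153.938040² + 11.5²) = √(23696.9202 + 132.25) = √23829.1702 = 154.366998
L = 0.5 × 154.366998 = 77.183499
V = π·1.25² × L = 4.908739 × 77.183499 = 378.873616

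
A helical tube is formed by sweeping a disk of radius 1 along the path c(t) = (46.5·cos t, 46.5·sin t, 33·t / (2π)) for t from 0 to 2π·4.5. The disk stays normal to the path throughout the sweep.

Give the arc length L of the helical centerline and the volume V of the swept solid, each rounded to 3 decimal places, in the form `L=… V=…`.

2πR = 2π·46.5 = 292.168117
per-turn = √(292.168117² + 33²) = √(85362.2085 + 1089) = √86451.2085 = 294.025864
L = 4.5 × 294.025864 = 1323.116386
V = π·1² × L = 3.141593 × 1323.116386 = 4156.692719

L=1323.116 V=4156.693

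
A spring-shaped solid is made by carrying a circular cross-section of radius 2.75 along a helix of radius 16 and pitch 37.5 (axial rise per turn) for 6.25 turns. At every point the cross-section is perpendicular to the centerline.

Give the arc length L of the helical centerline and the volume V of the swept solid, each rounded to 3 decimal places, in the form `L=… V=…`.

L=670.609 V=15932.515

2πR = 2π·16 = 100.530965
per-turn = √(100.530965² + 37.5²) = √(10106.4749 + 1406.25) = √11512.7249 = 107.297367
L = 6.25 × 107.297367 = 670.608542
V = π·2.75² × L = 23.758294 × 670.608542 = 15932.515198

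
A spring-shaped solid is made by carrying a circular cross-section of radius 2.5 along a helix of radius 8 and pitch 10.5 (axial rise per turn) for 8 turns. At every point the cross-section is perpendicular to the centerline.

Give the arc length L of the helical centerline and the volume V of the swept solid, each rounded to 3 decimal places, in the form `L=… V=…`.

L=410.804 V=8066.110

2πR = 2π·8 = 50.265482
per-turn = √(50.265482² + 10.5²) = √(2526.6187 + 110.25) = √2636.8687 = 51.350450
L = 8 × 51.350450 = 410.803601
V = π·2.5² × L = 19.634954 × 410.803601 = 8066.109841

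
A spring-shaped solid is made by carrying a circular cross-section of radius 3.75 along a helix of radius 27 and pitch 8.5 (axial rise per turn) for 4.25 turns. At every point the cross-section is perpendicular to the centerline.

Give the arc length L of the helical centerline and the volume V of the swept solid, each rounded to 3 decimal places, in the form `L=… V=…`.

L=721.900 V=31892.563

2πR = 2π·27 = 169.646003
per-turn = √(169.646003² + 8.5²) = √(28779.7664 + 72.25) = √28852.0164 = 169.858813
L = 4.25 × 169.858813 = 721.899956
V = π·3.75² × L = 44.178647 × 721.899956 = 31892.563113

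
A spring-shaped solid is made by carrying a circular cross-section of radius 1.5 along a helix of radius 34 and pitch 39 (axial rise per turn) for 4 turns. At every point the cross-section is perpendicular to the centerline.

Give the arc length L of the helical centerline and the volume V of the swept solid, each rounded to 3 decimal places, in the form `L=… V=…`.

2πR = 2π·34 = 213.628300
per-turn = √(213.628300² + 39²) = √(45637.0508 + 1521) = √47158.0508 = 217.159045
L = 4 × 217.159045 = 868.636179
V = π·1.5² × L = 7.068583 × 868.636179 = 6140.027339

L=868.636 V=6140.027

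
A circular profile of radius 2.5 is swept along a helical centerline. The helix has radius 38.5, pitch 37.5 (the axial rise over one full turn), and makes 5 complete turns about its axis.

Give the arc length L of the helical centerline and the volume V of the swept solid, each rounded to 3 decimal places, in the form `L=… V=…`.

L=1223.960 V=24032.401

2πR = 2π·38.5 = 241.902634
per-turn = √(241.902634² + 37.5²) = √(58516.8845 + 1406.25) = √59923.1345 = 244.792023
L = 5 × 244.792023 = 1223.960115
V = π·2.5² × L = 19.634954 × 1223.960115 = 24032.400654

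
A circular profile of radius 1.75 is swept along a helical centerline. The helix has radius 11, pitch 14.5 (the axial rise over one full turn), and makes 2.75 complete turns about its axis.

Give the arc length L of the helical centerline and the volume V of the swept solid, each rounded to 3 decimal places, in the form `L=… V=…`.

2πR = 2π·11 = 69.115038
per-turn = √(69.115038² + 14.5²) = √(4776.8885 + 210.25) = √4987.1385 = 70.619675
L = 2.75 × 70.619675 = 194.204107
V = π·1.75² × L = 9.621128 × 194.204107 = 1868.462474

L=194.204 V=1868.462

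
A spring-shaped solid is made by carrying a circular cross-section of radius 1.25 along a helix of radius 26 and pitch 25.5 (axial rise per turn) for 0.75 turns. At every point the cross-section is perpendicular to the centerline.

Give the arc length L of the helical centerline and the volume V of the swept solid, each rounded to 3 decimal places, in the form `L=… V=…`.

L=124.006 V=608.712

2πR = 2π·26 = 163.362818
per-turn = √(163.362818² + 25.5²) = √(26687.4103 + 650.25) = √27337.6603 = 165.341042
L = 0.75 × 165.341042 = 124.005782
V = π·1.25² × L = 4.908739 × 124.005782 = 608.711958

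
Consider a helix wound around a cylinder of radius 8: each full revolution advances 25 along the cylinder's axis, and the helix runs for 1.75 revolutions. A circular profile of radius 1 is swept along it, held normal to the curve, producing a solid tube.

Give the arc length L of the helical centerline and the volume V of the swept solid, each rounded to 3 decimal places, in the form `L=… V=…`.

2πR = 2π·8 = 50.265482
per-turn = √(50.265482² + 25²) = √(2526.6187 + 625) = √3151.6187 = 56.139280
L = 1.75 × 56.139280 = 98.243739
V = π·1² × L = 3.141593 × 98.243739 = 308.641810

L=98.244 V=308.642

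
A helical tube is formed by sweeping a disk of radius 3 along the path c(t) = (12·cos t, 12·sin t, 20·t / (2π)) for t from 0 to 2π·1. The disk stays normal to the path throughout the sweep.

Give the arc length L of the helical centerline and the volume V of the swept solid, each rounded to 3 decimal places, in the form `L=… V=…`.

2πR = 2π·12 = 75.398224
per-turn = √(75.398224² + 20²) = √(5684.8921 + 400) = √6084.8921 = 78.005719
L = 1 × 78.005719 = 78.005719
V = π·3² × L = 28.274334 × 78.005719 = 2205.559733

L=78.006 V=2205.560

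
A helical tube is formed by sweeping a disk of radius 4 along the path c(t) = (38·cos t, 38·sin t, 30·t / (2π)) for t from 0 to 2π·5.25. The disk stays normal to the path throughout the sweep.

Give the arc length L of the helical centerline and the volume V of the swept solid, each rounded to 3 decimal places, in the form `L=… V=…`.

L=1263.352 V=63502.975

2πR = 2π·38 = 238.761042
per-turn = √(238.761042² + 30²) = √(57006.8350 + 900) = √57906.8350 = 240.638391
L = 5.25 × 240.638391 = 1263.351551
V = π·4² × L = 50.265482 × 1263.351551 = 63502.975201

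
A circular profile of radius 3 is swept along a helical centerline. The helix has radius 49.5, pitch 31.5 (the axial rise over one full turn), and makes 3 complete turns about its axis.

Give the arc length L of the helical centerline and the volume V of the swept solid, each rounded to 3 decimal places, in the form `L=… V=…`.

2πR = 2π·49.5 = 311.017673
per-turn = √(311.017673² + 31.5²) = √(96731.9927 + 992.25) = √97724.2427 = 312.608769
L = 3 × 312.608769 = 937.826308
V = π·3² × L = 28.274334 × 937.826308 = 26516.414166

L=937.826 V=26516.414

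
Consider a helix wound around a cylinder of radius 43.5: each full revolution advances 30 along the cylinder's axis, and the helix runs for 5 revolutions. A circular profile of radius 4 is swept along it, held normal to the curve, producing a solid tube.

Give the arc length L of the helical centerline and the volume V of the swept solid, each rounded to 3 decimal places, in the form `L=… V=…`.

2πR = 2π·43.5 = 273.318561
per-turn = √(273.318561² + 30²) = √(74703.0357 + 900) = √75603.0357 = 274.960062
L = 5 × 274.960062 = 1374.800310
V = π·4² × L = 50.265482 × 1374.800310 = 69105.000872

L=1374.800 V=69105.001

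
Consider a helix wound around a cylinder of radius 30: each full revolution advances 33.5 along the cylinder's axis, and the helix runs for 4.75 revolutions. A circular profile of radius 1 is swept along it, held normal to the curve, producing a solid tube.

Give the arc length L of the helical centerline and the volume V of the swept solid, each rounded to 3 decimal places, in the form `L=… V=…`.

L=909.384 V=2856.914

2πR = 2π·30 = 188.495559
per-turn = √(188.495559² + 33.5²) = √(35530.5758 + 1122.25) = √36652.8258 = 191.449277
L = 4.75 × 191.449277 = 909.384068
V = π·1² × L = 3.141593 × 909.384068 = 2856.914307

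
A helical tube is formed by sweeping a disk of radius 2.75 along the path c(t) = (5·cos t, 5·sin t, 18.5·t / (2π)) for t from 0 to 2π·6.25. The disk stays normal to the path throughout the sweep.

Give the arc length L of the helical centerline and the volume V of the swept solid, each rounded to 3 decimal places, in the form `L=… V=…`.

2πR = 2π·5 = 31.415927
per-turn = √(31.415927² + 18.5²) = √(986.9604 + 342.25) = √1329.2104 = 36.458338
L = 6.25 × 36.458338 = 227.864615
V = π·2.75² × L = 23.758294 × 227.864615 = 5413.674619

L=227.865 V=5413.675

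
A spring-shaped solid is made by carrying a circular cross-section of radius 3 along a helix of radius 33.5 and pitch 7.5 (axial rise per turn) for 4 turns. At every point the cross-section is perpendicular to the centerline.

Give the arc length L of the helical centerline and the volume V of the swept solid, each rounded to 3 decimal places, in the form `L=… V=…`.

L=842.481 V=23820.593

2πR = 2π·33.5 = 210.486708
per-turn = √(210.486708² + 7.5²) = √(44304.6542 + 56.25) = √44360.9042 = 210.620284
L = 4 × 210.620284 = 842.481137
V = π·3² × L = 28.274334 × 842.481137 = 23820.592962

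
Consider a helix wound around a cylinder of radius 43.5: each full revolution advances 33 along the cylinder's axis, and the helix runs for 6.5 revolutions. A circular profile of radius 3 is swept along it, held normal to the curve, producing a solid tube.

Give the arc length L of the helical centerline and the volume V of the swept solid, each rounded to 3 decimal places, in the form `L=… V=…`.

L=1789.473 V=50596.156

2πR = 2π·43.5 = 273.318561
per-turn = √(273.318561² + 33²) = √(74703.0357 + 1089) = √75792.0357 = 275.303534
L = 6.5 × 275.303534 = 1789.472970
V = π·3² × L = 28.274334 × 1789.472970 = 50596.156215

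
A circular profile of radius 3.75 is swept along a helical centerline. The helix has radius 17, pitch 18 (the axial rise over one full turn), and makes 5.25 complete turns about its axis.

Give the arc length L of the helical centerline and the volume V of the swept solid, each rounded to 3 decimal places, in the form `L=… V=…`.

L=568.681 V=25123.556

2πR = 2π·17 = 106.814150
per-turn = √(106.814150² + 18²) = √(11409.2627 + 324) = √11733.2627 = 108.320186
L = 5.25 × 108.320186 = 568.680976
V = π·3.75² × L = 44.178647 × 568.680976 = 25123.555933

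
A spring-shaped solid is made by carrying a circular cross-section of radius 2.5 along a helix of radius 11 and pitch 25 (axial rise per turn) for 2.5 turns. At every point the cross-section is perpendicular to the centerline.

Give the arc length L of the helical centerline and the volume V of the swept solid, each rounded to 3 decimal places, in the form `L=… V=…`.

2πR = 2π·11 = 69.115038
per-turn = √(69.115038² + 25²) = √(4776.8885 + 625) = √5401.8885 = 73.497541
L = 2.5 × 73.497541 = 183.743852
V = π·2.5² × L = 19.634954 × 183.743852 = 3607.802106

L=183.744 V=3607.802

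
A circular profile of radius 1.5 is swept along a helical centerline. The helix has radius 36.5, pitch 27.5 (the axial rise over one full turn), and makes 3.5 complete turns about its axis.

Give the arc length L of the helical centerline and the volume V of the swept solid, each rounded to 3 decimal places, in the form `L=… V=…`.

2πR = 2π·36.5 = 229.336264
per-turn = √(229.336264² + 27.5²) = √(52595.1219 + 756.25) = √53351.3719 = 230.979159
L = 3.5 × 230.979159 = 808.427056
V = π·1.5² × L = 7.068583 × 808.427056 = 5714.434127

L=808.427 V=5714.434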